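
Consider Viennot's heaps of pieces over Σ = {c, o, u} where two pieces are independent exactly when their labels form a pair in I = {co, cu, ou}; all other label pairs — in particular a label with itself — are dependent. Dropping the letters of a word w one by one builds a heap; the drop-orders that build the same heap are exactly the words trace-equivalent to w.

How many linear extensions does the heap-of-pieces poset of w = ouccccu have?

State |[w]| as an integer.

piece 0:o — minimal
piece 1:u — minimal
piece 2:c — minimal
piece 3:c rests on {2:c}
piece 4:c rests on {3:c}
piece 5:c rests on {4:c}
piece 6:u rests on {1:u}
minimal pieces: {0:o, 1:u, 2:c}
ways to finish when only these pieces remain (= sum over removing one remaining piece with nothing left below it):
  1 left: {0}→1  {5}→1  {6}→1
  2 left: {0,5}→2  {0,6}→2  {1,6}→1  {4,5}→1  {5,6}→2
  3 left: {0,1,6}→3  {0,4,5}→3  {0,5,6}→6  {1,5,6}→3  {3,4,5}→1  {4,5,6}→3
  4 left: {0,1,5,6}→12  {0,3,4,5}→4  {0,4,5,6}→12  {1,4,5,6}→6  {2,3,4,5}→1  {3,4,5,6}→4
  5 left: {0,1,4,5,6}→30  {0,2,3,4,5}→5  {0,3,4,5,6}→20  {1,3,4,5,6}→10  {2,3,4,5,6}→5
  placing 0:o first → 15 extensions
  placing 1:u first → 30 extensions
  placing 2:c first → 60 extensions
total linear extensions = 105

105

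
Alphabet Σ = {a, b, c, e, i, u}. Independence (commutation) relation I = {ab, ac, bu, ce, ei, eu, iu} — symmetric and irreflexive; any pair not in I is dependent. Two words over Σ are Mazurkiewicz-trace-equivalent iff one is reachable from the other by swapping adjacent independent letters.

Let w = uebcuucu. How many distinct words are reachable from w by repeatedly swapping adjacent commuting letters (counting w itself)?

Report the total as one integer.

drop 0:u onto floor
drop 1:e onto floor
drop 2:b onto {1:e}
drop 3:c onto {0:u, 2:b}
drop 4:u onto {3:c}
drop 5:u onto {4:u}
drop 6:c onto {5:u}
drop 7:u onto {6:c}
ground layer = {0:u, 1:e}
drop-orders for the pieces not yet dropped (sum over which currently-grounded one goes next):
  1 to go: {7} 1
  2 to go: {6,7} 1
  3 to go: {5,6,7} 1
  4 to go: {4,5,6,7} 1
  5 to go: {3,4,5,6,7} 1
  6 to go: {0,3,4,5,6,7} 1  {2,3,4,5,6,7} 1
  if 0:u drops first: 1 orders
  if 1:e drops first: 2 orders
heap linearizations: 3

3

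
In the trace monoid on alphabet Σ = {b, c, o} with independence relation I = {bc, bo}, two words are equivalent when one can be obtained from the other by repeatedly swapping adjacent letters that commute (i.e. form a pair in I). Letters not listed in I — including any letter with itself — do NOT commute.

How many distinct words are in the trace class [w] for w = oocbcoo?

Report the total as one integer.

7

piece 0:o — minimal
piece 1:o rests on {0:o}
piece 2:c rests on {1:o}
piece 3:b — minimal
piece 4:c rests on {2:c}
piece 5:o rests on {4:c}
piece 6:o rests on {5:o}
minimal pieces: {0:o, 3:b}
ways to finish when only these pieces remain (= sum over removing one remaining piece with nothing left below it):
  1 left: {3}→1  {6}→1
  2 left: {3,6}→2  {5,6}→1
  3 left: {3,5,6}→3  {4,5,6}→1
  4 left: {2,4,5,6}→1  {3,4,5,6}→4
  5 left: {1,2,4,5,6}→1  {2,3,4,5,6}→5
  placing 0:o first → 6 extensions
  placing 3:b first → 1 extensions
total linear extensions = 7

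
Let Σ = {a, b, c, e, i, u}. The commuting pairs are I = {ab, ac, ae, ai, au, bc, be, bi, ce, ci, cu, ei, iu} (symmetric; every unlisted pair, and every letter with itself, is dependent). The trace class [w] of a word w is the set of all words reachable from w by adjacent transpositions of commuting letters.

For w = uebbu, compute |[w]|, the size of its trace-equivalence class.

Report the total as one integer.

3

piece 0:u — minimal
piece 1:e rests on {0:u}
piece 2:b rests on {0:u}
piece 3:b rests on {2:b}
piece 4:u rests on {1:e, 3:b}
minimal pieces: {0:u}
ways to finish when only these pieces remain (= sum over removing one remaining piece with nothing left below it):
  1 left: {4}→1
  2 left: {1,4}→1  {3,4}→1
  3 left: {1,3,4}→2  {2,3,4}→1
  placing 0:u first → 3 extensions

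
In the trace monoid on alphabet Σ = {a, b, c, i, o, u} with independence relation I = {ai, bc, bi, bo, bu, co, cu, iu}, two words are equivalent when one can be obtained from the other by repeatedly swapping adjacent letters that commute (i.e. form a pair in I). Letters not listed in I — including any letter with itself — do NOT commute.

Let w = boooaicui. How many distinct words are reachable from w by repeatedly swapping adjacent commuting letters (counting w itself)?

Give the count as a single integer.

31

0(b) covers ∅
1(o) covers ∅
2(o) covers 1:o
3(o) covers 2:o
4(a) covers 0:b, 3:o
5(i) covers 3:o
6(c) covers 4:a, 5:i
7(u) covers 4:a
8(i) covers 6:c
floor of heap: 0:b, 1:o
completions by unplaced set U, small U first (add the entries for U minus each lowest piece of U):
  |U|=1: {7}:1  {8}:1
  |U|=2: {6,8}:1  {7,8}:2
  |U|=3: {5,6,8}:1  {6,7,8}:3
  |U|=4: {4,6,7,8}:3  {5,6,7,8}:4
  |U|=5: {0,4,6,7,8}:3  {4,5,6,7,8}:7
  |U|=6: {0,4,5,6,7,8}:10  {3,4,5,6,7,8}:7
  |U|=7: {0,3,4,5,6,7,8}:17  {2,3,4,5,6,7,8}:7
  start at 0(b): 7
  start at 1(o): 24
sum over floor = 31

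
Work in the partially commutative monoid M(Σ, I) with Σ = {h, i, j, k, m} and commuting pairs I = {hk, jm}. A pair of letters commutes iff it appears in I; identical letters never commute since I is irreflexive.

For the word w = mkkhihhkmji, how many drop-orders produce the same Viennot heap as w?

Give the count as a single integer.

piece 0:m — minimal
piece 1:k rests on {0:m}
piece 2:k rests on {1:k}
piece 3:h rests on {0:m}
piece 4:i rests on {2:k, 3:h}
piece 5:h rests on {4:i}
piece 6:h rests on {5:h}
piece 7:k rests on {4:i}
piece 8:m rests on {6:h, 7:k}
piece 9:j rests on {6:h, 7:k}
piece 10:i rests on {8:m, 9:j}
minimal pieces: {0:m}
ways to finish when only these pieces remain (= sum over removing one remaining piece with nothing left below it):
  1 left: {10}→1
  2 left: {8,10}→1  {9,10}→1
  3 left: {8,9,10}→2
  4 left: {6,8,9,10}→2  {7,8,9,10}→2
  5 left: {5,6,8,9,10}→2  {6,7,8,9,10}→4
  6 left: {5,6,7,8,9,10}→6
  7 left: {4,5,6,7,8,9,10}→6
  8 left: {2,4,5,6,7,8,9,10}→6  {3,4,5,6,7,8,9,10}→6
  9 left: {1,2,4,5,6,7,8,9,10}→6  {2,3,4,5,6,7,8,9,10}→12
  placing 0:m first → 18 extensions

18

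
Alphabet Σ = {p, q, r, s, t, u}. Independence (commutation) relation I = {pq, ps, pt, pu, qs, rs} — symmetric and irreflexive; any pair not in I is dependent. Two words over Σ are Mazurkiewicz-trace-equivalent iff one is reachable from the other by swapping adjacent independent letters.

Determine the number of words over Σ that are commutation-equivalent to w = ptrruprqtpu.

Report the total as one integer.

16

0(p) covers ∅
1(t) covers ∅
2(r) covers 0:p, 1:t
3(r) covers 2:r
4(u) covers 3:r
5(p) covers 3:r
6(r) covers 4:u, 5:p
7(q) covers 6:r
8(t) covers 7:q
9(p) covers 6:r
10(u) covers 8:t
floor of heap: 0:p, 1:t
completions by unplaced set U, small U first (add the entries for U minus each lowest piece of U):
  |U|=1: {9}:1  {10}:1
  |U|=2: {8,10}:1  {9,10}:2
  |U|=3: {7,8,10}:1  {8,9,10}:3
  |U|=4: {7,8,9,10}:4
  |U|=5: {6,7,8,9,10}:4
  |U|=6: {4,6,7,8,9,10}:4  {5,6,7,8,9,10}:4
  |U|=7: {4,5,6,7,8,9,10}:8
  |U|=8: {3,4,5,6,7,8,9,10}:8
  |U|=9: {2,3,4,5,6,7,8,9,10}:8
  start at 0(p): 8
  start at 1(t): 8
sum over floor = 16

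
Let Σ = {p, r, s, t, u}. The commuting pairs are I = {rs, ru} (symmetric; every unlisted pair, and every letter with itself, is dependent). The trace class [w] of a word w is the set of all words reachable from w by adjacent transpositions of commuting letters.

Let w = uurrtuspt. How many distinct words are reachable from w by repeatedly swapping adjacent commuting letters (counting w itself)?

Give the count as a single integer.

6

drop 0:u onto floor
drop 1:u onto {0:u}
drop 2:r onto floor
drop 3:r onto {2:r}
drop 4:t onto {1:u, 3:r}
drop 5:u onto {4:t}
drop 6:s onto {5:u}
drop 7:p onto {6:s}
drop 8:t onto {7:p}
ground layer = {0:u, 2:r}
drop-orders for the pieces not yet dropped (sum over which currently-grounded one goes next):
  1 to go: {8} 1
  2 to go: {7,8} 1
  3 to go: {6,7,8} 1
  4 to go: {5,6,7,8} 1
  5 to go: {4,5,6,7,8} 1
  6 to go: {1,4,5,6,7,8} 1  {3,4,5,6,7,8} 1
  7 to go: {0,1,4,5,6,7,8} 1  {1,3,4,5,6,7,8} 2  {2,3,4,5,6,7,8} 1
  if 0:u drops first: 3 orders
  if 2:r drops first: 3 orders
heap linearizations: 6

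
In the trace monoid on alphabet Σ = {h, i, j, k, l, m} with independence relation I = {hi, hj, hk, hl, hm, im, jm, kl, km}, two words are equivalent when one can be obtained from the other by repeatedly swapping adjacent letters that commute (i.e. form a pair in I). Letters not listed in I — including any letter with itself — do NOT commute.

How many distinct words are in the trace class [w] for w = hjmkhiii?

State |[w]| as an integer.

drop 0:h onto floor
drop 1:j onto floor
drop 2:m onto floor
drop 3:k onto {1:j}
drop 4:h onto {0:h}
drop 5:i onto {3:k}
drop 6:i onto {5:i}
drop 7:i onto {6:i}
ground layer = {0:h, 1:j, 2:m}
drop-orders for the pieces not yet dropped (sum over which currently-grounded one goes next):
  1 to go: {2} 1  {4} 1  {7} 1
  2 to go: {0,4} 1  {2,4} 2  {2,7} 2  {4,7} 2  {6,7} 1
  3 to go: {0,2,4} 3  {0,4,7} 3  {2,4,7} 6  {2,6,7} 3  {4,6,7} 3  {5,6,7} 1
  4 to go: {0,2,4,7} 12  {0,4,6,7} 6  {2,4,6,7} 12  {2,5,6,7} 4  {3,5,6,7} 1  {4,5,6,7} 4
  5 to go: {0,2,4,6,7} 30  {0,4,5,6,7} 10  {1,3,5,6,7} 1  {2,3,5,6,7} 5  {2,4,5,6,7} 20  {3,4,5,6,7} 5
  6 to go: {0,2,4,5,6,7} 60  {0,3,4,5,6,7} 15  {1,2,3,5,6,7} 6  {1,3,4,5,6,7} 6  {2,3,4,5,6,7} 30
  if 0:h drops first: 42 orders
  if 1:j drops first: 105 orders
  if 2:m drops first: 21 orders
heap linearizations: 168

168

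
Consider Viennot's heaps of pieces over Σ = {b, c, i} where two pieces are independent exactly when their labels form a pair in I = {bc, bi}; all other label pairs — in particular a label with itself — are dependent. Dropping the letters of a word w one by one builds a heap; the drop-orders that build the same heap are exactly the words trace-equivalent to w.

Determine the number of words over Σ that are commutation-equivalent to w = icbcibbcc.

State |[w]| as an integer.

84

drop 0:i onto floor
drop 1:c onto {0:i}
drop 2:b onto floor
drop 3:c onto {1:c}
drop 4:i onto {3:c}
drop 5:b onto {2:b}
drop 6:b onto {5:b}
drop 7:c onto {4:i}
drop 8:c onto {7:c}
ground layer = {0:i, 2:b}
drop-orders for the pieces not yet dropped (sum over which currently-grounded one goes next):
  1 to go: {6} 1  {8} 1
  2 to go: {5,6} 1  {6,8} 2  {7,8} 1
  3 to go: {2,5,6} 1  {4,7,8} 1  {5,6,8} 3  {6,7,8} 3
  4 to go: {2,5,6,8} 4  {3,4,7,8} 1  {4,6,7,8} 4  {5,6,7,8} 6
  5 to go: {1,3,4,7,8} 1  {2,5,6,7,8} 10  {3,4,6,7,8} 5  {4,5,6,7,8} 10
  6 to go: {0,1,3,4,7,8} 1  {1,3,4,6,7,8} 6  {2,4,5,6,7,8} 20  {3,4,5,6,7,8} 15
  7 to go: {0,1,3,4,6,7,8} 7  {1,3,4,5,6,7,8} 21  {2,3,4,5,6,7,8} 35
  if 0:i drops first: 56 orders
  if 2:b drops first: 28 orders
heap linearizations: 84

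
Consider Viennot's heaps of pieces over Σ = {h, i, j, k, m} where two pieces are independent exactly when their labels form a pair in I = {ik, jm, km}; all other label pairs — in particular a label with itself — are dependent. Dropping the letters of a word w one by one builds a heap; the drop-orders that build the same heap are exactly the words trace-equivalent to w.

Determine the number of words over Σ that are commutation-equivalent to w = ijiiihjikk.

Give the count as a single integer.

piece 0:i — minimal
piece 1:j rests on {0:i}
piece 2:i rests on {1:j}
piece 3:i rests on {2:i}
piece 4:i rests on {3:i}
piece 5:h rests on {4:i}
piece 6:j rests on {5:h}
piece 7:i rests on {6:j}
piece 8:k rests on {6:j}
piece 9:k rests on {8:k}
minimal pieces: {0:i}
ways to finish when only these pieces remain (= sum over removing one remaining piece with nothing left below it):
  1 left: {7}→1  {9}→1
  2 left: {7,9}→2  {8,9}→1
  3 left: {7,8,9}→3
  4 left: {6,7,8,9}→3
  5 left: {5,6,7,8,9}→3
  6 left: {4,5,6,7,8,9}→3
  7 left: {3,4,5,6,7,8,9}→3
  8 left: {2,3,4,5,6,7,8,9}→3
  placing 0:i first → 3 extensions

3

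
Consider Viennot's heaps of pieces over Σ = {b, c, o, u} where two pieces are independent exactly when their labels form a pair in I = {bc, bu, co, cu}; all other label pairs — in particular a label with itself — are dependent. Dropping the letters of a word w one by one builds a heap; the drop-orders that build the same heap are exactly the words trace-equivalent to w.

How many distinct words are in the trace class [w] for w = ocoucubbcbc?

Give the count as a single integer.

#0=o has no predecessor
#1=c has no predecessor
#2=o depends on [0:o]
#3=u depends on [2:o]
#4=c depends on [1:c]
#5=u depends on [3:u]
#6=b depends on [2:o]
#7=b depends on [6:b]
#8=c depends on [4:c]
#9=b depends on [7:b]
#10=c depends on [8:c]
sources: [0:o, 1:c]
N(rest) = Σ N(rest − s) over sources s of rest; N(one piece) = 1:
  size 1 → [5]=1  [9]=1  [10]=1
  size 2 → [3,5]=1  [5,9]=2  [5,10]=2  [7,9]=1  [8,10]=1  [9,10]=2
  size 3 → [3,5,9]=3  [3,5,10]=3  [4,8,10]=1  [5,7,9]=3  [5,8,10]=3  [5,9,10]=6  [6,7,9]=1  [7,9,10]=3  [8,9,10]=3
  size 4 → [1,4,8,10]=1  [3,5,7,9]=6  [3,5,8,10]=6  [3,5,9,10]=12  [4,5,8,10]=4  [4,8,9,10]=4  [5,6,7,9]=4  [5,7,9,10]=12  [5,8,9,10]=12  [6,7,9,10]=4  [7,8,9,10]=6
  size 5 → [1,4,5,8,10]=5  [1,4,8,9,10]=5  [3,4,5,8,10]=10  [3,5,6,7,9]=10  [3,5,7,9,10]=30  [3,5,8,9,10]=30  [4,5,8,9,10]=20  [4,7,8,9,10]=10  [5,6,7,9,10]=20  [5,7,8,9,10]=30  [6,7,8,9,10]=10
  size 6 → [1,3,4,5,8,10]=15  [1,4,5,8,9,10]=30  [1,4,7,8,9,10]=15  [2,3,5,6,7,9]=10  [3,4,5,8,9,10]=60  [3,5,6,7,9,10]=60  [3,5,7,8,9,10]=90  [4,5,7,8,9,10]=60  [4,6,7,8,9,10]=20  [5,6,7,8,9,10]=60
  size 7 → [0,2,3,5,6,7,9]=10  [1,3,4,5,8,9,10]=105  [1,4,5,7,8,9,10]=105  [1,4,6,7,8,9,10]=35  [2,3,5,6,7,9,10]=70  [3,4,5,7,8,9,10]=210  [3,5,6,7,8,9,10]=210  [4,5,6,7,8,9,10]=140
  size 8 → [0,2,3,5,6,7,9,10]=80  [1,3,4,5,7,8,9,10]=420  [1,4,5,6,7,8,9,10]=280  [2,3,5,6,7,8,9,10]=280  [3,4,5,6,7,8,9,10]=560
  size 9 → [0,2,3,5,6,7,8,9,10]=360  [1,3,4,5,6,7,8,9,10]=1260  [2,3,4,5,6,7,8,9,10]=840
  first=0(o) contributes 2100
  first=1(c) contributes 1200
|[w]| = 3300

3300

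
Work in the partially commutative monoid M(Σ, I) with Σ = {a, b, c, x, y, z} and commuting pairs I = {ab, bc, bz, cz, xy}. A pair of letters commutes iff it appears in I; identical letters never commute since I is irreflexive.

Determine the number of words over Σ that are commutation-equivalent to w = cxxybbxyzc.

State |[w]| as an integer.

0(c) covers ∅
1(x) covers 0:c
2(x) covers 1:x
3(y) covers 0:c
4(b) covers 2:x, 3:y
5(b) covers 4:b
6(x) covers 5:b
7(y) covers 5:b
8(z) covers 6:x, 7:y
9(c) covers 6:x, 7:y
floor of heap: 0:c
completions by unplaced set U, small U first (add the entries for U minus each lowest piece of U):
  |U|=1: {8}:1  {9}:1
  |U|=2: {8,9}:2
  |U|=3: {6,8,9}:2  {7,8,9}:2
  |U|=4: {6,7,8,9}:4
  |U|=5: {5,6,7,8,9}:4
  |U|=6: {4,5,6,7,8,9}:4
  |U|=7: {2,4,5,6,7,8,9}:4  {3,4,5,6,7,8,9}:4
  |U|=8: {1,2,4,5,6,7,8,9}:4  {2,3,4,5,6,7,8,9}:8
  start at 0(c): 12

12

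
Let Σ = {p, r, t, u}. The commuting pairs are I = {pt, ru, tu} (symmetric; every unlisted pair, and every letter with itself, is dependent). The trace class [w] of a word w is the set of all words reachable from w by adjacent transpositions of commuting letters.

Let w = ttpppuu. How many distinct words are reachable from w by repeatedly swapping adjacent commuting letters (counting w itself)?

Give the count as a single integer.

drop 0:t onto floor
drop 1:t onto {0:t}
drop 2:p onto floor
drop 3:p onto {2:p}
drop 4:p onto {3:p}
drop 5:u onto {4:p}
drop 6:u onto {5:u}
ground layer = {0:t, 2:p}
drop-orders for the pieces not yet dropped (sum over which currently-grounded one goes next):
  1 to go: {1} 1  {6} 1
  2 to go: {0,1} 1  {1,6} 2  {5,6} 1
  3 to go: {0,1,6} 3  {1,5,6} 3  {4,5,6} 1
  4 to go: {0,1,5,6} 6  {1,4,5,6} 4  {3,4,5,6} 1
  5 to go: {0,1,4,5,6} 10  {1,3,4,5,6} 5  {2,3,4,5,6} 1
  if 0:t drops first: 6 orders
  if 2:p drops first: 15 orders
heap linearizations: 21

21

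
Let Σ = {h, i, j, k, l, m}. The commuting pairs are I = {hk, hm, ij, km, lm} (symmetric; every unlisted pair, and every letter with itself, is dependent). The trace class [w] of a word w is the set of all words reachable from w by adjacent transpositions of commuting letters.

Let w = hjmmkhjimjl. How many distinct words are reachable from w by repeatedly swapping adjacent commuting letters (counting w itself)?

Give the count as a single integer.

24

piece 0:h — minimal
piece 1:j rests on {0:h}
piece 2:m rests on {1:j}
piece 3:m rests on {2:m}
piece 4:k rests on {1:j}
piece 5:h rests on {1:j}
piece 6:j rests on {3:m, 4:k, 5:h}
piece 7:i rests on {3:m, 4:k, 5:h}
piece 8:m rests on {6:j, 7:i}
piece 9:j rests on {8:m}
piece 10:l rests on {9:j}
minimal pieces: {0:h}
ways to finish when only these pieces remain (= sum over removing one remaining piece with nothing left below it):
  1 left: {10}→1
  2 left: {9,10}→1
  3 left: {8,9,10}→1
  4 left: {6,8,9,10}→1  {7,8,9,10}→1
  5 left: {6,7,8,9,10}→2
  6 left: {3,6,7,8,9,10}→2  {4,6,7,8,9,10}→2  {5,6,7,8,9,10}→2
  7 left: {2,3,6,7,8,9,10}→2  {3,4,6,7,8,9,10}→4  {3,5,6,7,8,9,10}→4  {4,5,6,7,8,9,10}→4
  8 left: {2,3,4,6,7,8,9,10}→6  {2,3,5,6,7,8,9,10}→6  {3,4,5,6,7,8,9,10}→12
  9 left: {2,3,4,5,6,7,8,9,10}→24
  placing 0:h first → 24 extensions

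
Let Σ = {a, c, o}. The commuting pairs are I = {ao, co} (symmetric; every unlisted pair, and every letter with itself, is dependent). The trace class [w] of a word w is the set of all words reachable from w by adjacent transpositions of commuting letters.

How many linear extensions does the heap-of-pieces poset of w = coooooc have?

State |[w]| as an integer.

piece 0:c — minimal
piece 1:o — minimal
piece 2:o rests on {1:o}
piece 3:o rests on {2:o}
piece 4:o rests on {3:o}
piece 5:o rests on {4:o}
piece 6:c rests on {0:c}
minimal pieces: {0:c, 1:o}
ways to finish when only these pieces remain (= sum over removing one remaining piece with nothing left below it):
  1 left: {5}→1  {6}→1
  2 left: {0,6}→1  {4,5}→1  {5,6}→2
  3 left: {0,5,6}→3  {3,4,5}→1  {4,5,6}→3
  4 left: {0,4,5,6}→6  {2,3,4,5}→1  {3,4,5,6}→4
  5 left: {0,3,4,5,6}→10  {1,2,3,4,5}→1  {2,3,4,5,6}→5
  placing 0:c first → 6 extensions
  placing 1:o first → 15 extensions
total linear extensions = 21

21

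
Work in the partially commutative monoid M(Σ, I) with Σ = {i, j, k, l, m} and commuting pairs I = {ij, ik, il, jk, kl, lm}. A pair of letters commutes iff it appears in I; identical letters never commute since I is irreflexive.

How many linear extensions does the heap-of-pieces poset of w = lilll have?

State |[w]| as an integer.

piece 0:l — minimal
piece 1:i — minimal
piece 2:l rests on {0:l}
piece 3:l rests on {2:l}
piece 4:l rests on {3:l}
minimal pieces: {0:l, 1:i}
ways to finish when only these pieces remain (= sum over removing one remaining piece with nothing left below it):
  1 left: {1}→1  {4}→1
  2 left: {1,4}→2  {3,4}→1
  3 left: {1,3,4}→3  {2,3,4}→1
  placing 0:l first → 4 extensions
  placing 1:i first → 1 extensions
total linear extensions = 5

5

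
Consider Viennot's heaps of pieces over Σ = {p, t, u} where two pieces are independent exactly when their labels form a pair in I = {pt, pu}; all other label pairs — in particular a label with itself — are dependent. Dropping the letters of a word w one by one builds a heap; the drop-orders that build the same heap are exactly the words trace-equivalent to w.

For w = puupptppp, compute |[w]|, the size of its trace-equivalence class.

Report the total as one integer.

drop 0:p onto floor
drop 1:u onto floor
drop 2:u onto {1:u}
drop 3:p onto {0:p}
drop 4:p onto {3:p}
drop 5:t onto {2:u}
drop 6:p onto {4:p}
drop 7:p onto {6:p}
drop 8:p onto {7:p}
ground layer = {0:p, 1:u}
drop-orders for the pieces not yet dropped (sum over which currently-grounded one goes next):
  1 to go: {5} 1  {8} 1
  2 to go: {2,5} 1  {5,8} 2  {7,8} 1
  3 to go: {1,2,5} 1  {2,5,8} 3  {5,7,8} 3  {6,7,8} 1
  4 to go: {1,2,5,8} 4  {2,5,7,8} 6  {4,6,7,8} 1  {5,6,7,8} 4
  5 to go: {1,2,5,7,8} 10  {2,5,6,7,8} 10  {3,4,6,7,8} 1  {4,5,6,7,8} 5
  6 to go: {0,3,4,6,7,8} 1  {1,2,5,6,7,8} 20  {2,4,5,6,7,8} 15  {3,4,5,6,7,8} 6
  7 to go: {0,3,4,5,6,7,8} 7  {1,2,4,5,6,7,8} 35  {2,3,4,5,6,7,8} 21
  if 0:p drops first: 56 orders
  if 1:u drops first: 28 orders
heap linearizations: 84

84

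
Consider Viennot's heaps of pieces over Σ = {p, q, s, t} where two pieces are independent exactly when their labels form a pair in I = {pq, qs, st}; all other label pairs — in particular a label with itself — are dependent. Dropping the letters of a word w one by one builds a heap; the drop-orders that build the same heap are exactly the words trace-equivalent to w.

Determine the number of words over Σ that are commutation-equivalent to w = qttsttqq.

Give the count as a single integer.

8

piece 0:q — minimal
piece 1:t rests on {0:q}
piece 2:t rests on {1:t}
piece 3:s — minimal
piece 4:t rests on {2:t}
piece 5:t rests on {4:t}
piece 6:q rests on {5:t}
piece 7:q rests on {6:q}
minimal pieces: {0:q, 3:s}
ways to finish when only these pieces remain (= sum over removing one remaining piece with nothing left below it):
  1 left: {3}→1  {7}→1
  2 left: {3,7}→2  {6,7}→1
  3 left: {3,6,7}→3  {5,6,7}→1
  4 left: {3,5,6,7}→4  {4,5,6,7}→1
  5 left: {2,4,5,6,7}→1  {3,4,5,6,7}→5
  6 left: {1,2,4,5,6,7}→1  {2,3,4,5,6,7}→6
  placing 0:q first → 7 extensions
  placing 3:s first → 1 extensions
total linear extensions = 8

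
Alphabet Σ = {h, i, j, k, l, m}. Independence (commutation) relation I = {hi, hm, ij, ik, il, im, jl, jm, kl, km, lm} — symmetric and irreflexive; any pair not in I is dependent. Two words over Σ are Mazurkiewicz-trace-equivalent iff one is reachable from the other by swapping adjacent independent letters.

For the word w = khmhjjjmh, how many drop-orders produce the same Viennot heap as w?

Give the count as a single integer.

#0=k has no predecessor
#1=h depends on [0:k]
#2=m has no predecessor
#3=h depends on [1:h]
#4=j depends on [3:h]
#5=j depends on [4:j]
#6=j depends on [5:j]
#7=m depends on [2:m]
#8=h depends on [6:j]
sources: [0:k, 2:m]
N(rest) = Σ N(rest − s) over sources s of rest; N(one piece) = 1:
  size 1 → [7]=1  [8]=1
  size 2 → [2,7]=1  [6,8]=1  [7,8]=2
  size 3 → [2,7,8]=3  [5,6,8]=1  [6,7,8]=3
  size 4 → [2,6,7,8]=6  [4,5,6,8]=1  [5,6,7,8]=4
  size 5 → [2,5,6,7,8]=10  [3,4,5,6,8]=1  [4,5,6,7,8]=5
  size 6 → [1,3,4,5,6,8]=1  [2,4,5,6,7,8]=15  [3,4,5,6,7,8]=6
  size 7 → [0,1,3,4,5,6,8]=1  [1,3,4,5,6,7,8]=7  [2,3,4,5,6,7,8]=21
  first=0(k) contributes 28
  first=2(m) contributes 8
|[w]| = 36

36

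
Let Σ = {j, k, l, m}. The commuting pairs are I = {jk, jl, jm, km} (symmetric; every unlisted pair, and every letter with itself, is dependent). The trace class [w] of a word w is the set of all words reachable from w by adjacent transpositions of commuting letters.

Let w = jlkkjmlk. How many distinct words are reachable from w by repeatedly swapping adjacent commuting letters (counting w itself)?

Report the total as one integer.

84

0(j) covers ∅
1(l) covers ∅
2(k) covers 1:l
3(k) covers 2:k
4(j) covers 0:j
5(m) covers 1:l
6(l) covers 3:k, 5:m
7(k) covers 6:l
floor of heap: 0:j, 1:l
completions by unplaced set U, small U first (add the entries for U minus each lowest piece of U):
  |U|=1: {4}:1  {7}:1
  |U|=2: {0,4}:1  {4,7}:2  {6,7}:1
  |U|=3: {0,4,7}:3  {3,6,7}:1  {4,6,7}:3  {5,6,7}:1
  |U|=4: {0,4,6,7}:6  {2,3,6,7}:1  {3,4,6,7}:4  {3,5,6,7}:2  {4,5,6,7}:4
  |U|=5: {0,3,4,6,7}:10  {0,4,5,6,7}:10  {2,3,4,6,7}:5  {2,3,5,6,7}:3  {3,4,5,6,7}:10
  |U|=6: {0,2,3,4,6,7}:15  {0,3,4,5,6,7}:30  {1,2,3,5,6,7}:3  {2,3,4,5,6,7}:18
  start at 0(j): 21
  start at 1(l): 63
sum over floor = 84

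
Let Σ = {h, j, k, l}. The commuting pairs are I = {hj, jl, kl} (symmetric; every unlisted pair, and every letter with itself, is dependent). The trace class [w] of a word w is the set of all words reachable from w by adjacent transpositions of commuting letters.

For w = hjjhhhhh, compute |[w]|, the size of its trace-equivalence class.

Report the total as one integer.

28

drop 0:h onto floor
drop 1:j onto floor
drop 2:j onto {1:j}
drop 3:h onto {0:h}
drop 4:h onto {3:h}
drop 5:h onto {4:h}
drop 6:h onto {5:h}
drop 7:h onto {6:h}
ground layer = {0:h, 1:j}
drop-orders for the pieces not yet dropped (sum over which currently-grounded one goes next):
  1 to go: {2} 1  {7} 1
  2 to go: {1,2} 1  {2,7} 2  {6,7} 1
  3 to go: {1,2,7} 3  {2,6,7} 3  {5,6,7} 1
  4 to go: {1,2,6,7} 6  {2,5,6,7} 4  {4,5,6,7} 1
  5 to go: {1,2,5,6,7} 10  {2,4,5,6,7} 5  {3,4,5,6,7} 1
  6 to go: {0,3,4,5,6,7} 1  {1,2,4,5,6,7} 15  {2,3,4,5,6,7} 6
  if 0:h drops first: 21 orders
  if 1:j drops first: 7 orders
heap linearizations: 28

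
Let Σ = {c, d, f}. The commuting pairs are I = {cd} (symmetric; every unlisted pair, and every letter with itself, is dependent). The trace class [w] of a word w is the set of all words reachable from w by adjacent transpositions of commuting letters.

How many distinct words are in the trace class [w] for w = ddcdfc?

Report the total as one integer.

drop 0:d onto floor
drop 1:d onto {0:d}
drop 2:c onto floor
drop 3:d onto {1:d}
drop 4:f onto {2:c, 3:d}
drop 5:c onto {4:f}
ground layer = {0:d, 2:c}
drop-orders for the pieces not yet dropped (sum over which currently-grounded one goes next):
  1 to go: {5} 1
  2 to go: {4,5} 1
  3 to go: {2,4,5} 1  {3,4,5} 1
  4 to go: {1,3,4,5} 1  {2,3,4,5} 2
  if 0:d drops first: 3 orders
  if 2:c drops first: 1 orders
heap linearizations: 4

4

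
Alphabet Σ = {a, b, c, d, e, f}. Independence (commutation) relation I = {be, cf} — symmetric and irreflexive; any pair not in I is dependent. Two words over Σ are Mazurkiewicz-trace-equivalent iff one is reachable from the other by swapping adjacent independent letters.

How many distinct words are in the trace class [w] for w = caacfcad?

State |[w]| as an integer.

drop 0:c onto floor
drop 1:a onto {0:c}
drop 2:a onto {1:a}
drop 3:c onto {2:a}
drop 4:f onto {2:a}
drop 5:c onto {3:c}
drop 6:a onto {4:f, 5:c}
drop 7:d onto {6:a}
ground layer = {0:c}
drop-orders for the pieces not yet dropped (sum over which currently-grounded one goes next):
  1 to go: {7} 1
  2 to go: {6,7} 1
  3 to go: {4,6,7} 1  {5,6,7} 1
  4 to go: {3,5,6,7} 1  {4,5,6,7} 2
  5 to go: {3,4,5,6,7} 3
  6 to go: {2,3,4,5,6,7} 3
  if 0:c drops first: 3 orders

3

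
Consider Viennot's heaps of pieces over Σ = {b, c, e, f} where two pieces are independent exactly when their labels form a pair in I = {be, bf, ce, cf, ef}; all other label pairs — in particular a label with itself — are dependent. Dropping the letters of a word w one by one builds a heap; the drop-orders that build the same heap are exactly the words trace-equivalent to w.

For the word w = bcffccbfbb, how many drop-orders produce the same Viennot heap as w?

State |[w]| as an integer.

120

drop 0:b onto floor
drop 1:c onto {0:b}
drop 2:f onto floor
drop 3:f onto {2:f}
drop 4:c onto {1:c}
drop 5:c onto {4:c}
drop 6:b onto {5:c}
drop 7:f onto {3:f}
drop 8:b onto {6:b}
drop 9:b onto {8:b}
ground layer = {0:b, 2:f}
drop-orders for the pieces not yet dropped (sum over which currently-grounded one goes next):
  1 to go: {7} 1  {9} 1
  2 to go: {3,7} 1  {7,9} 2  {8,9} 1
  3 to go: {2,3,7} 1  {3,7,9} 3  {6,8,9} 1  {7,8,9} 3
  4 to go: {2,3,7,9} 4  {3,7,8,9} 6  {5,6,8,9} 1  {6,7,8,9} 4
  5 to go: {2,3,7,8,9} 10  {3,6,7,8,9} 10  {4,5,6,8,9} 1  {5,6,7,8,9} 5
  6 to go: {1,4,5,6,8,9} 1  {2,3,6,7,8,9} 20  {3,5,6,7,8,9} 15  {4,5,6,7,8,9} 6
  7 to go: {0,1,4,5,6,8,9} 1  {1,4,5,6,7,8,9} 7  {2,3,5,6,7,8,9} 35  {3,4,5,6,7,8,9} 21
  8 to go: {0,1,4,5,6,7,8,9} 8  {1,3,4,5,6,7,8,9} 28  {2,3,4,5,6,7,8,9} 56
  if 0:b drops first: 84 orders
  if 2:f drops first: 36 orders
heap linearizations: 120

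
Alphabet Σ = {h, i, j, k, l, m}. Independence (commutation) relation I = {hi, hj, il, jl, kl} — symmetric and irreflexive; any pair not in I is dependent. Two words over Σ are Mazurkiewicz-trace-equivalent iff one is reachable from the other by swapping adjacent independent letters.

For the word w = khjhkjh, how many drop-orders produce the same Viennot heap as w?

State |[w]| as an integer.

#0=k has no predecessor
#1=h depends on [0:k]
#2=j depends on [0:k]
#3=h depends on [1:h]
#4=k depends on [2:j, 3:h]
#5=j depends on [4:k]
#6=h depends on [4:k]
sources: [0:k]
N(rest) = Σ N(rest − s) over sources s of rest; N(one piece) = 1:
  size 1 → [5]=1  [6]=1
  size 2 → [5,6]=2
  size 3 → [4,5,6]=2
  size 4 → [2,4,5,6]=2  [3,4,5,6]=2
  size 5 → [1,3,4,5,6]=2  [2,3,4,5,6]=4
  first=0(k) contributes 6

6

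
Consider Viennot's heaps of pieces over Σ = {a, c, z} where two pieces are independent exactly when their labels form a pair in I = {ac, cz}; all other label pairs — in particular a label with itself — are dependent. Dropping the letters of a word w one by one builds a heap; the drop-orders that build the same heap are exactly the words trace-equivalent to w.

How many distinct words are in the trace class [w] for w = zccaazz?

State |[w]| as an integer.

21

drop 0:z onto floor
drop 1:c onto floor
drop 2:c onto {1:c}
drop 3:a onto {0:z}
drop 4:a onto {3:a}
drop 5:z onto {4:a}
drop 6:z onto {5:z}
ground layer = {0:z, 1:c}
drop-orders for the pieces not yet dropped (sum over which currently-grounded one goes next):
  1 to go: {2} 1  {6} 1
  2 to go: {1,2} 1  {2,6} 2  {5,6} 1
  3 to go: {1,2,6} 3  {2,5,6} 3  {4,5,6} 1
  4 to go: {1,2,5,6} 6  {2,4,5,6} 4  {3,4,5,6} 1
  5 to go: {0,3,4,5,6} 1  {1,2,4,5,6} 10  {2,3,4,5,6} 5
  if 0:z drops first: 15 orders
  if 1:c drops first: 6 orders
heap linearizations: 21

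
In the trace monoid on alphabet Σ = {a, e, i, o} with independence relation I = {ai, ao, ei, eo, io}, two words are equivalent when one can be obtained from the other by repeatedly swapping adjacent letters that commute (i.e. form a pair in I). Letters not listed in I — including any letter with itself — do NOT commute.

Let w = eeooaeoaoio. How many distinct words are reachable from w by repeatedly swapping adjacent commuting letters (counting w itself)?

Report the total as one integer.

drop 0:e onto floor
drop 1:e onto {0:e}
drop 2:o onto floor
drop 3:o onto {2:o}
drop 4:a onto {1:e}
drop 5:e onto {4:a}
drop 6:o onto {3:o}
drop 7:a onto {5:e}
drop 8:o onto {6:o}
drop 9:i onto floor
drop 10:o onto {8:o}
ground layer = {0:e, 2:o, 9:i}
drop-orders for the pieces not yet dropped (sum over which currently-grounded one goes next):
  1 to go: {7} 1  {9} 1  {10} 1
  2 to go: {5,7} 1  {7,9} 2  {7,10} 2  {8,10} 1  {9,10} 2
  3 to go: {4,5,7} 1  {5,7,9} 3  {5,7,10} 3  {6,8,10} 1  {7,8,10} 3  {7,9,10} 6  {8,9,10} 3
  4 to go: {1,4,5,7} 1  {3,6,8,10} 1  {4,5,7,9} 4  {4,5,7,10} 4  {5,7,8,10} 6  {5,7,9,10} 12  {6,7,8,10} 4  {6,8,9,10} 4  {7,8,9,10} 12
  5 to go: {0,1,4,5,7} 1  {1,4,5,7,9} 5  {1,4,5,7,10} 5  {2,3,6,8,10} 1  {3,6,7,8,10} 5  {3,6,8,9,10} 5  {4,5,7,8,10} 10  {4,5,7,9,10} 20  {5,6,7,8,10} 10  {5,7,8,9,10} 30  {6,7,8,9,10} 20
  6 to go: {0,1,4,5,7,9} 6  {0,1,4,5,7,10} 6  {1,4,5,7,8,10} 15  {1,4,5,7,9,10} 30  {2,3,6,7,8,10} 6  {2,3,6,8,9,10} 6  {3,5,6,7,8,10} 15  {3,6,7,8,9,10} 30  {4,5,6,7,8,10} 20  {4,5,7,8,9,10} 60  {5,6,7,8,9,10} 60
  7 to go: {0,1,4,5,7,8,10} 21  {0,1,4,5,7,9,10} 42  {1,4,5,6,7,8,10} 35  {1,4,5,7,8,9,10} 105  {2,3,5,6,7,8,10} 21  {2,3,6,7,8,9,10} 42  {3,4,5,6,7,8,10} 35  {3,5,6,7,8,9,10} 105  {4,5,6,7,8,9,10} 140
  8 to go: {0,1,4,5,6,7,8,10} 56  {0,1,4,5,7,8,9,10} 168  {1,3,4,5,6,7,8,10} 70  {1,4,5,6,7,8,9,10} 280  {2,3,4,5,6,7,8,10} 56  {2,3,5,6,7,8,9,10} 168  {3,4,5,6,7,8,9,10} 280
  9 to go: {0,1,3,4,5,6,7,8,10} 126  {0,1,4,5,6,7,8,9,10} 504  {1,2,3,4,5,6,7,8,10} 126  {1,3,4,5,6,7,8,9,10} 630  {2,3,4,5,6,7,8,9,10} 504
  if 0:e drops first: 1260 orders
  if 2:o drops first: 1260 orders
  if 9:i drops first: 252 orders
heap linearizations: 2772

2772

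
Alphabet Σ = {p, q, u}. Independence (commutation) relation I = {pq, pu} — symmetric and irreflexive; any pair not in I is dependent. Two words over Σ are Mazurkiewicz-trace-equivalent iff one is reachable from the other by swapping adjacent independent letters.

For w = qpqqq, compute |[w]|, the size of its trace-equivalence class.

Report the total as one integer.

5

drop 0:q onto floor
drop 1:p onto floor
drop 2:q onto {0:q}
drop 3:q onto {2:q}
drop 4:q onto {3:q}
ground layer = {0:q, 1:p}
drop-orders for the pieces not yet dropped (sum over which currently-grounded one goes next):
  1 to go: {1} 1  {4} 1
  2 to go: {1,4} 2  {3,4} 1
  3 to go: {1,3,4} 3  {2,3,4} 1
  if 0:q drops first: 4 orders
  if 1:p drops first: 1 orders
heap linearizations: 5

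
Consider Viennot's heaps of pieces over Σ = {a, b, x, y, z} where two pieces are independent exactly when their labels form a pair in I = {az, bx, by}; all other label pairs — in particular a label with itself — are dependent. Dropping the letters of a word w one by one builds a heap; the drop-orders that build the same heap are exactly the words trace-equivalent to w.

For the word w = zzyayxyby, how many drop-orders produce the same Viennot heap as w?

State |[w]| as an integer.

5

#0=z has no predecessor
#1=z depends on [0:z]
#2=y depends on [1:z]
#3=a depends on [2:y]
#4=y depends on [3:a]
#5=x depends on [4:y]
#6=y depends on [5:x]
#7=b depends on [3:a]
#8=y depends on [6:y]
sources: [0:z]
N(rest) = Σ N(rest − s) over sources s of rest; N(one piece) = 1:
  size 1 → [7]=1  [8]=1
  size 2 → [6,8]=1  [7,8]=2
  size 3 → [5,6,8]=1  [6,7,8]=3
  size 4 → [4,5,6,8]=1  [5,6,7,8]=4
  size 5 → [4,5,6,7,8]=5
  size 6 → [3,4,5,6,7,8]=5
  size 7 → [2,3,4,5,6,7,8]=5
  first=0(z) contributes 5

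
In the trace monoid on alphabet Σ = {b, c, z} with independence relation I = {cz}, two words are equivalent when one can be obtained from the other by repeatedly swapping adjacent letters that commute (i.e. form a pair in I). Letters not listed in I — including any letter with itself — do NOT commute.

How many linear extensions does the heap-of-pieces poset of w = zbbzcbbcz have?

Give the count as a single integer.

4

#0=z has no predecessor
#1=b depends on [0:z]
#2=b depends on [1:b]
#3=z depends on [2:b]
#4=c depends on [2:b]
#5=b depends on [3:z, 4:c]
#6=b depends on [5:b]
#7=c depends on [6:b]
#8=z depends on [6:b]
sources: [0:z]
N(rest) = Σ N(rest − s) over sources s of rest; N(one piece) = 1:
  size 1 → [7]=1  [8]=1
  size 2 → [7,8]=2
  size 3 → [6,7,8]=2
  size 4 → [5,6,7,8]=2
  size 5 → [3,5,6,7,8]=2  [4,5,6,7,8]=2
  size 6 → [3,4,5,6,7,8]=4
  size 7 → [2,3,4,5,6,7,8]=4
  first=0(z) contributes 4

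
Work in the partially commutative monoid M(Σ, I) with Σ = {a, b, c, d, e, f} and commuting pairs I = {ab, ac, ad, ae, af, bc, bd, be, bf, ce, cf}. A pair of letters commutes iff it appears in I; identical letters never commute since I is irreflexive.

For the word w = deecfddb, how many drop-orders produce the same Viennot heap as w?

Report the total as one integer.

32

0(d) covers ∅
1(e) covers 0:d
2(e) covers 1:e
3(c) covers 0:d
4(f) covers 2:e
5(d) covers 3:c, 4:f
6(d) covers 5:d
7(b) covers ∅
floor of heap: 0:d, 7:b
completions by unplaced set U, small U first (add the entries for U minus each lowest piece of U):
  |U|=1: {6}:1  {7}:1
  |U|=2: {5,6}:1  {6,7}:2
  |U|=3: {3,5,6}:1  {4,5,6}:1  {5,6,7}:3
  |U|=4: {2,4,5,6}:1  {3,4,5,6}:2  {3,5,6,7}:4  {4,5,6,7}:4
  |U|=5: {1,2,4,5,6}:1  {2,3,4,5,6}:3  {2,4,5,6,7}:5  {3,4,5,6,7}:10
  |U|=6: {1,2,3,4,5,6}:4  {1,2,4,5,6,7}:6  {2,3,4,5,6,7}:18
  start at 0(d): 28
  start at 7(b): 4
sum over floor = 32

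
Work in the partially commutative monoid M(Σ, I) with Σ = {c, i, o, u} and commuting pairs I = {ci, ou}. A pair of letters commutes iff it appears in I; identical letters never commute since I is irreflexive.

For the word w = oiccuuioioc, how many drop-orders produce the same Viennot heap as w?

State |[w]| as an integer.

piece 0:o — minimal
piece 1:i rests on {0:o}
piece 2:c rests on {0:o}
piece 3:c rests on {2:c}
piece 4:u rests on {1:i, 3:c}
piece 5:u rests on {4:u}
piece 6:i rests on {5:u}
piece 7:o rests on {6:i}
piece 8:i rests on {7:o}
piece 9:o rests on {8:i}
piece 10:c rests on {9:o}
minimal pieces: {0:o}
ways to finish when only these pieces remain (= sum over removing one remaining piece with nothing left below it):
  1 left: {10}→1
  2 left: {9,10}→1
  3 left: {8,9,10}→1
  4 left: {7,8,9,10}→1
  5 left: {6,7,8,9,10}→1
  6 left: {5,6,7,8,9,10}→1
  7 left: {4,5,6,7,8,9,10}→1
  8 left: {1,4,5,6,7,8,9,10}→1  {3,4,5,6,7,8,9,10}→1
  9 left: {1,3,4,5,6,7,8,9,10}→2  {2,3,4,5,6,7,8,9,10}→1
  placing 0:o first → 3 extensions

3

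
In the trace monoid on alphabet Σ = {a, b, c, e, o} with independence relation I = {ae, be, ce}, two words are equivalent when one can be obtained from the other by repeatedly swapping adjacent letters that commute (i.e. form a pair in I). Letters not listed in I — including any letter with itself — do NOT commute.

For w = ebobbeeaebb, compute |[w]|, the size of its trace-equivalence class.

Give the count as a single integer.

112

0(e) covers ∅
1(b) covers ∅
2(o) covers 0:e, 1:b
3(b) covers 2:o
4(b) covers 3:b
5(e) covers 2:o
6(e) covers 5:e
7(a) covers 4:b
8(e) covers 6:e
9(b) covers 7:a
10(b) covers 9:b
floor of heap: 0:e, 1:b
completions by unplaced set U, small U first (add the entries for U minus each lowest piece of U):
  |U|=1: {8}:1  {10}:1
  |U|=2: {6,8}:1  {8,10}:2  {9,10}:1
  |U|=3: {5,6,8}:1  {6,8,10}:3  {7,9,10}:1  {8,9,10}:3
  |U|=4: {4,7,9,10}:1  {5,6,8,10}:4  {6,8,9,10}:6  {7,8,9,10}:4
  |U|=5: {3,4,7,9,10}:1  {4,7,8,9,10}:5  {5,6,8,9,10}:10  {6,7,8,9,10}:10
  |U|=6: {3,4,7,8,9,10}:6  {4,6,7,8,9,10}:15  {5,6,7,8,9,10}:20
  |U|=7: {3,4,6,7,8,9,10}:21  {4,5,6,7,8,9,10}:35
  |U|=8: {3,4,5,6,7,8,9,10}:56
  |U|=9: {2,3,4,5,6,7,8,9,10}:56
  start at 0(e): 56
  start at 1(b): 56
sum over floor = 112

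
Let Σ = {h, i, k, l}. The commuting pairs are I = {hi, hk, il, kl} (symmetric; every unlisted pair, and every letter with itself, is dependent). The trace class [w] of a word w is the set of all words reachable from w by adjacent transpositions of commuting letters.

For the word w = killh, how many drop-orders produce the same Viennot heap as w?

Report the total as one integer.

drop 0:k onto floor
drop 1:i onto {0:k}
drop 2:l onto floor
drop 3:l onto {2:l}
drop 4:h onto {3:l}
ground layer = {0:k, 2:l}
drop-orders for the pieces not yet dropped (sum over which currently-grounded one goes next):
  1 to go: {1} 1  {4} 1
  2 to go: {0,1} 1  {1,4} 2  {3,4} 1
  3 to go: {0,1,4} 3  {1,3,4} 3  {2,3,4} 1
  if 0:k drops first: 4 orders
  if 2:l drops first: 6 orders
heap linearizations: 10

10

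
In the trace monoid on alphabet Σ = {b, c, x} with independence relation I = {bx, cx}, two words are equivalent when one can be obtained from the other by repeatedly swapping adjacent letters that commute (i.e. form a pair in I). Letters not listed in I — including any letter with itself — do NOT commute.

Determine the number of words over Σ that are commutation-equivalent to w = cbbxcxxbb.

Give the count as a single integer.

84

#0=c has no predecessor
#1=b depends on [0:c]
#2=b depends on [1:b]
#3=x has no predecessor
#4=c depends on [2:b]
#5=x depends on [3:x]
#6=x depends on [5:x]
#7=b depends on [4:c]
#8=b depends on [7:b]
sources: [0:c, 3:x]
N(rest) = Σ N(rest − s) over sources s of rest; N(one piece) = 1:
  size 1 → [6]=1  [8]=1
  size 2 → [5,6]=1  [6,8]=2  [7,8]=1
  size 3 → [3,5,6]=1  [4,7,8]=1  [5,6,8]=3  [6,7,8]=3
  size 4 → [2,4,7,8]=1  [3,5,6,8]=4  [4,6,7,8]=4  [5,6,7,8]=6
  size 5 → [1,2,4,7,8]=1  [2,4,6,7,8]=5  [3,5,6,7,8]=10  [4,5,6,7,8]=10
  size 6 → [0,1,2,4,7,8]=1  [1,2,4,6,7,8]=6  [2,4,5,6,7,8]=15  [3,4,5,6,7,8]=20
  size 7 → [0,1,2,4,6,7,8]=7  [1,2,4,5,6,7,8]=21  [2,3,4,5,6,7,8]=35
  first=0(c) contributes 56
  first=3(x) contributes 28
|[w]| = 84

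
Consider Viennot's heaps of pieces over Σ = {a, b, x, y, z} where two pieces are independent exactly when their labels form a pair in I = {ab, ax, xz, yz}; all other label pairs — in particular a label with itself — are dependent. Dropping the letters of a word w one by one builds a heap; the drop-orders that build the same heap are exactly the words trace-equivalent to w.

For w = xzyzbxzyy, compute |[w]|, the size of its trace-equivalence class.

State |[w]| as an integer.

0(x) covers ∅
1(z) covers ∅
2(y) covers 0:x
3(z) covers 1:z
4(b) covers 2:y, 3:z
5(x) covers 4:b
6(z) covers 4:b
7(y) covers 5:x
8(y) covers 7:y
floor of heap: 0:x, 1:z
completions by unplaced set U, small U first (add the entries for U minus each lowest piece of U):
  |U|=1: {6}:1  {8}:1
  |U|=2: {6,8}:2  {7,8}:1
  |U|=3: {5,7,8}:1  {6,7,8}:3
  |U|=4: {5,6,7,8}:4
  |U|=5: {4,5,6,7,8}:4
  |U|=6: {2,4,5,6,7,8}:4  {3,4,5,6,7,8}:4
  |U|=7: {0,2,4,5,6,7,8}:4  {1,3,4,5,6,7,8}:4  {2,3,4,5,6,7,8}:8
  start at 0(x): 12
  start at 1(z): 12
sum over floor = 24

24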